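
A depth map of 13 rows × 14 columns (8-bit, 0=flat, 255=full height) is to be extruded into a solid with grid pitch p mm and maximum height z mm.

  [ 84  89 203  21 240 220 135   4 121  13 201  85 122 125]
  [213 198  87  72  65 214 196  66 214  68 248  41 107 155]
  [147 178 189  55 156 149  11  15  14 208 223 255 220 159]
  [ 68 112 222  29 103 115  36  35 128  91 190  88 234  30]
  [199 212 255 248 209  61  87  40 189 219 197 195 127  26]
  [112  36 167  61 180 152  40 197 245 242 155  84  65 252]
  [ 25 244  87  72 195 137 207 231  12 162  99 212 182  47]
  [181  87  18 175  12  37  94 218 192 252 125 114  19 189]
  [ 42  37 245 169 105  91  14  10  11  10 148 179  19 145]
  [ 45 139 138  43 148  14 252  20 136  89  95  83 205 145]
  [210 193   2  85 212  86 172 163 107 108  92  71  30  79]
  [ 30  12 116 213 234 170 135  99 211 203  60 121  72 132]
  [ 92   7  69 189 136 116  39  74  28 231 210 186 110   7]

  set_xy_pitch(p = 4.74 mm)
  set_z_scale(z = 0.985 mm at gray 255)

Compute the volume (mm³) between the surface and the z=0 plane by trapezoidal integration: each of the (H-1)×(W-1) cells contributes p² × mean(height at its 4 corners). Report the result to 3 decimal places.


1706.398

height_mm = gray/255 × 0.985; cell vol = 4.74² × mean(4 corners)
unit = 4.74² × 0.985 / (4×255) = 0.0216967 mm³ per gray-sum
row 0: Σ corner-gray over 13 cells = 6637  → 144.0007
row 1: Σ corner-gray over 13 cells = 7172  → 155.6084
row 2: Σ corner-gray over 13 cells = 6516  → 141.3754
row 3: Σ corner-gray over 13 cells = 7167  → 155.4999
row 4: Σ corner-gray over 13 cells = 7915  → 171.7290
row 5: Σ corner-gray over 13 cells = 7364  → 159.7742
row 6: Σ corner-gray over 13 cells = 6808  → 147.7108
row 7: Σ corner-gray over 13 cells = 5319  → 115.4045
row 8: Σ corner-gray over 13 cells = 5177  → 112.3236
row 9: Σ corner-gray over 13 cells = 5845  → 126.8169
row 10: Σ corner-gray over 13 cells = 6385  → 138.5331
row 11: Σ corner-gray over 13 cells = 6343  → 137.6219
Σ rows: total corner-gray = 78648  → 1706.3984 mm³


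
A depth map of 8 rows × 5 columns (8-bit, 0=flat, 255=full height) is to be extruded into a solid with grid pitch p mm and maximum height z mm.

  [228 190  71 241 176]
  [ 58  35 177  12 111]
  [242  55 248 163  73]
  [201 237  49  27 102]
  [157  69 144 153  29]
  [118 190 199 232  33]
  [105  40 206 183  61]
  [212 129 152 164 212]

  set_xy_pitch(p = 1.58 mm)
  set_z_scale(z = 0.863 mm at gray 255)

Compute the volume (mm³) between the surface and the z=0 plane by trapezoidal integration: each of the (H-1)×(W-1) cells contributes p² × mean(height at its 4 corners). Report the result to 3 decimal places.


31.636

height_mm = gray/255 × 0.863; cell vol = 1.58² × mean(4 corners)
unit = 1.58² × 0.863 / (4×255) = 0.00211215 mm³ per gray-sum
row 0: Σ corner-gray over 4 cells = 2025  → 4.2771
row 1: Σ corner-gray over 4 cells = 1864  → 3.9370
row 2: Σ corner-gray over 4 cells = 2176  → 4.5960
row 3: Σ corner-gray over 4 cells = 1847  → 3.9011
row 4: Σ corner-gray over 4 cells = 2311  → 4.8812
row 5: Σ corner-gray over 4 cells = 2417  → 5.1051
row 6: Σ corner-gray over 4 cells = 2338  → 4.9382
Σ rows: total corner-gray = 14978  → 31.6358 mm³


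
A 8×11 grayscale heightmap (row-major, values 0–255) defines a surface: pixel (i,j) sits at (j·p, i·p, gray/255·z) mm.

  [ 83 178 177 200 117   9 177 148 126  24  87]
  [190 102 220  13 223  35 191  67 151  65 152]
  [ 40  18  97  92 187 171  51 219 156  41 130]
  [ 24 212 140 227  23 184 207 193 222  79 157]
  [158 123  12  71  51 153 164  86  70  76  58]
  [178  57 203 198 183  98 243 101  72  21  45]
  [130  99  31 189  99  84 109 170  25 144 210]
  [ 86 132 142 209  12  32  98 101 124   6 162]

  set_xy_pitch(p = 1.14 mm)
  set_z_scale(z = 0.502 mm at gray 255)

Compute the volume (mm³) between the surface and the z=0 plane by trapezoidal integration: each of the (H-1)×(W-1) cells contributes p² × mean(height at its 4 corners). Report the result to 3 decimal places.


21.400

height_mm = gray/255 × 0.502; cell vol = 1.14² × mean(4 corners)
unit = 1.14² × 0.502 / (4×255) = 0.000639607 mm³ per gray-sum
row 0: Σ corner-gray over 10 cells = 4958  → 3.1712
row 1: Σ corner-gray over 10 cells = 4710  → 3.0125
row 2: Σ corner-gray over 10 cells = 5389  → 3.4468
row 3: Σ corner-gray over 10 cells = 4983  → 3.1872
row 4: Σ corner-gray over 10 cells = 4403  → 2.8162
row 5: Σ corner-gray over 10 cells = 4815  → 3.0797
row 6: Σ corner-gray over 10 cells = 4200  → 2.6863
Σ rows: total corner-gray = 33458  → 21.4000 mm³


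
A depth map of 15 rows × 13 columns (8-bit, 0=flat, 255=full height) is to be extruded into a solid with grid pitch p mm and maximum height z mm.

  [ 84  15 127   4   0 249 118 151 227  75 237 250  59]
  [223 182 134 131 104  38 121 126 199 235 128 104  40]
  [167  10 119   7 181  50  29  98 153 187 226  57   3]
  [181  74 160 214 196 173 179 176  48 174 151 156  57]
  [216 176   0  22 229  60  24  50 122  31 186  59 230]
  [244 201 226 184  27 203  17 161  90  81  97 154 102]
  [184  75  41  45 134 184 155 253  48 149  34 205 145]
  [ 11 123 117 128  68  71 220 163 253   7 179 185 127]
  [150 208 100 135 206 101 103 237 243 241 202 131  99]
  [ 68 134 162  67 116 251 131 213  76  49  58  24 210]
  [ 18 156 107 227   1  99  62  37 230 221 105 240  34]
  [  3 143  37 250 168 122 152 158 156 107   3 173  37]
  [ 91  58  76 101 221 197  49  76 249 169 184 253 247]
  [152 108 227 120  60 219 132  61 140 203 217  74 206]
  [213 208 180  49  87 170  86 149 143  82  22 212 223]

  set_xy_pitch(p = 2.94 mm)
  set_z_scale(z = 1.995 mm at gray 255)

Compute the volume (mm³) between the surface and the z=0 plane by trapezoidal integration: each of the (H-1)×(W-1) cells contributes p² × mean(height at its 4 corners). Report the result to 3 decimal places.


1493.177

height_mm = gray/255 × 1.995; cell vol = 2.94² × mean(4 corners)
unit = 2.94² × 1.995 / (4×255) = 0.0169059 mm³ per gray-sum
row 0: Σ corner-gray over 12 cells = 6316  → 106.7774
row 1: Σ corner-gray over 12 cells = 5671  → 95.8732
row 2: Σ corner-gray over 12 cells = 6044  → 102.1790
row 3: Σ corner-gray over 12 cells = 6004  → 101.5028
row 4: Σ corner-gray over 12 cells = 5592  → 94.5376
row 5: Σ corner-gray over 12 cells = 6203  → 104.8671
row 6: Σ corner-gray over 12 cells = 6141  → 103.8189
row 7: Σ corner-gray over 12 cells = 7229  → 122.2125
row 8: Σ corner-gray over 12 cells = 6903  → 116.7012
row 9: Σ corner-gray over 12 cells = 5862  → 99.1022
row 10: Σ corner-gray over 12 cells = 6000  → 101.4352
row 11: Σ corner-gray over 12 cells = 6582  → 111.2744
row 12: Σ corner-gray over 12 cells = 7084  → 119.7611
row 13: Σ corner-gray over 12 cells = 6692  → 113.1340
Σ rows: total corner-gray = 88323  → 1493.1767 mm³


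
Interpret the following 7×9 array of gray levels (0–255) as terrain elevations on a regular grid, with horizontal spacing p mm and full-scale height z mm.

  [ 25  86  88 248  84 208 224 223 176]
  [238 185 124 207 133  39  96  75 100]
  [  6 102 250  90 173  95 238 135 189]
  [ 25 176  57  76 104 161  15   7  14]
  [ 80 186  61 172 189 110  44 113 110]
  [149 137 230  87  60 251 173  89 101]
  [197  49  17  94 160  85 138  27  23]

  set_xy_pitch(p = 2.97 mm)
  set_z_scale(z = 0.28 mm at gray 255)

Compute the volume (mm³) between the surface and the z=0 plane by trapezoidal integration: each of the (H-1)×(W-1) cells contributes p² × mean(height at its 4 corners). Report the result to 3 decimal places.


height_mm = gray/255 × 0.28; cell vol = 2.97² × mean(4 corners)
unit = 2.97² × 0.28 / (4×255) = 0.00242142 mm³ per gray-sum
row 0: Σ corner-gray over 8 cells = 4579  → 11.0877
row 1: Σ corner-gray over 8 cells = 4417  → 10.6954
row 2: Σ corner-gray over 8 cells = 3592  → 8.6978
row 3: Σ corner-gray over 8 cells = 3171  → 7.6783
row 4: Σ corner-gray over 8 cells = 4244  → 10.2765
row 5: Σ corner-gray over 8 cells = 3664  → 8.8721
Σ rows: total corner-gray = 23667  → 57.3078 mm³

57.308


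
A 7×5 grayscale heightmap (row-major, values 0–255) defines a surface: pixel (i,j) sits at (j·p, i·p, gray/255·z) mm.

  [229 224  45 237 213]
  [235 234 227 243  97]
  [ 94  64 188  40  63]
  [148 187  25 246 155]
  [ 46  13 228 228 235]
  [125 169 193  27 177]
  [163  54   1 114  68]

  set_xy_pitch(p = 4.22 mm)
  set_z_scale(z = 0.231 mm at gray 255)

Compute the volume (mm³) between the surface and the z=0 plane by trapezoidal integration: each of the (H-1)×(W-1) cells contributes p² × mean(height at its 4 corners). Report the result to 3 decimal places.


height_mm = gray/255 × 0.231; cell vol = 4.22² × mean(4 corners)
unit = 4.22² × 0.231 / (4×255) = 0.00403308 mm³ per gray-sum
row 0: Σ corner-gray over 4 cells = 3194  → 12.8817
row 1: Σ corner-gray over 4 cells = 2481  → 10.0061
row 2: Σ corner-gray over 4 cells = 1960  → 7.9048
row 3: Σ corner-gray over 4 cells = 2438  → 9.8326
row 4: Σ corner-gray over 4 cells = 2299  → 9.2720
row 5: Σ corner-gray over 4 cells = 1649  → 6.6505
Σ rows: total corner-gray = 14021  → 56.5478 mm³

56.548


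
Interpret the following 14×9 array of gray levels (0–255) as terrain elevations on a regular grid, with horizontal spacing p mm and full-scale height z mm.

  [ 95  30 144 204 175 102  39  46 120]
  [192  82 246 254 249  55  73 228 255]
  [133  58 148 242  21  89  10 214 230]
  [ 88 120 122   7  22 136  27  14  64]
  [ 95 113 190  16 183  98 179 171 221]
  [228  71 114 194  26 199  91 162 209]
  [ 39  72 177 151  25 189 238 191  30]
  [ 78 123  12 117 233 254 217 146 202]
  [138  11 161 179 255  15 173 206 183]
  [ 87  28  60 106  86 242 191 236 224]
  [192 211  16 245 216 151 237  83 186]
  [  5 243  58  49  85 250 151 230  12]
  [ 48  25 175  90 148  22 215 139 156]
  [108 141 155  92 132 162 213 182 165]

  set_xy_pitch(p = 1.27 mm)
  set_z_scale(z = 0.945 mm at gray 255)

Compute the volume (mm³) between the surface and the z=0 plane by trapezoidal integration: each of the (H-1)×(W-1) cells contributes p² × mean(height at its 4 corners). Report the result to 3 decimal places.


height_mm = gray/255 × 0.945; cell vol = 1.27² × mean(4 corners)
unit = 1.27² × 0.945 / (4×255) = 0.0014943 mm³ per gray-sum
row 0: Σ corner-gray over 8 cells = 4516  → 6.7483
row 1: Σ corner-gray over 8 cells = 4748  → 7.0950
row 2: Σ corner-gray over 8 cells = 2975  → 4.4456
row 3: Σ corner-gray over 8 cells = 3264  → 4.8774
row 4: Σ corner-gray over 8 cells = 4367  → 6.5256
row 5: Σ corner-gray over 8 cells = 4306  → 6.4345
row 6: Σ corner-gray over 8 cells = 4639  → 6.9321
row 7: Σ corner-gray over 8 cells = 4805  → 7.1801
row 8: Σ corner-gray over 8 cells = 4530  → 6.7692
row 9: Σ corner-gray over 8 cells = 4905  → 7.3296
row 10: Σ corner-gray over 8 cells = 4845  → 7.2399
row 11: Σ corner-gray over 8 cells = 3981  → 5.9488
row 12: Σ corner-gray over 8 cells = 4259  → 6.3642
Σ rows: total corner-gray = 56140  → 83.8902 mm³

83.890


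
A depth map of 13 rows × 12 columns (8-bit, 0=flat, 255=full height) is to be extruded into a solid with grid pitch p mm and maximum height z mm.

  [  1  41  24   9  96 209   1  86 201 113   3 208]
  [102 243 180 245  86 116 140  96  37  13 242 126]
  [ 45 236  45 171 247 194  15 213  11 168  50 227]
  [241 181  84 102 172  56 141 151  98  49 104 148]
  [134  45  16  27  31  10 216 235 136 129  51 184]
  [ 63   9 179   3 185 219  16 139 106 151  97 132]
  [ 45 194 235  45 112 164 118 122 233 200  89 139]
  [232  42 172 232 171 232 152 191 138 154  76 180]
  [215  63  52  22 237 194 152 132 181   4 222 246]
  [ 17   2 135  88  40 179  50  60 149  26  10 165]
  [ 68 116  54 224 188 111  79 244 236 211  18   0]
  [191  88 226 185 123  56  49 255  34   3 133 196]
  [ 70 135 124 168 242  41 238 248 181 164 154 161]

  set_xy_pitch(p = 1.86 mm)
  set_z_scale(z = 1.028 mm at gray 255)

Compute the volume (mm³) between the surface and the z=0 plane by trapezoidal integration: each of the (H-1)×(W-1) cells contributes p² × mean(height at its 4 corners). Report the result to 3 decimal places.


height_mm = gray/255 × 1.028; cell vol = 1.86² × mean(4 corners)
unit = 1.86² × 1.028 / (4×255) = 0.00348673 mm³ per gray-sum
row 0: Σ corner-gray over 11 cells = 4799  → 16.7328
row 1: Σ corner-gray over 11 cells = 5996  → 20.9065
row 2: Σ corner-gray over 11 cells = 5637  → 19.6547
row 3: Σ corner-gray over 11 cells = 4775  → 16.6492
row 4: Σ corner-gray over 11 cells = 4513  → 15.7356
row 5: Σ corner-gray over 11 cells = 5611  → 19.5641
row 6: Σ corner-gray over 11 cells = 6740  → 23.5006
row 7: Σ corner-gray over 11 cells = 6511  → 22.7021
row 8: Σ corner-gray over 11 cells = 4639  → 16.1750
row 9: Σ corner-gray over 11 cells = 4690  → 16.3528
row 10: Σ corner-gray over 11 cells = 5721  → 19.9476
row 11: Σ corner-gray over 11 cells = 6312  → 22.0083
Σ rows: total corner-gray = 65944  → 229.9292 mm³

229.929


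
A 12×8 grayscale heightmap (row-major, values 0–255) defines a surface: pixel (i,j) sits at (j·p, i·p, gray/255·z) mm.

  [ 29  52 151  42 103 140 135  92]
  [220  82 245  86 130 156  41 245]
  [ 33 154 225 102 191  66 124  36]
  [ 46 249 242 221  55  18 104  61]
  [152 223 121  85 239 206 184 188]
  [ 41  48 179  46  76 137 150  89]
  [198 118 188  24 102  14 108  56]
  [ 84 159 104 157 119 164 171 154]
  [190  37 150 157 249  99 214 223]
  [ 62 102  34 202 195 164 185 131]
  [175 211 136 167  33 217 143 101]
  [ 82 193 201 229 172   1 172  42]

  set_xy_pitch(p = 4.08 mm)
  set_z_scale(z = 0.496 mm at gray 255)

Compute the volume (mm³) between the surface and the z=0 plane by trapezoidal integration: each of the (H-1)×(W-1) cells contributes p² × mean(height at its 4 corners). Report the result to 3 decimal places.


height_mm = gray/255 × 0.496; cell vol = 4.08² × mean(4 corners)
unit = 4.08² × 0.496 / (4×255) = 0.00809472 mm³ per gray-sum
row 0: Σ corner-gray over 7 cells = 3312  → 26.8097
row 1: Σ corner-gray over 7 cells = 3738  → 30.2581
row 2: Σ corner-gray over 7 cells = 3678  → 29.7724
row 3: Σ corner-gray over 7 cells = 4341  → 35.1392
row 4: Σ corner-gray over 7 cells = 3858  → 31.2294
row 5: Σ corner-gray over 7 cells = 2764  → 22.3738
row 6: Σ corner-gray over 7 cells = 3348  → 27.1011
row 7: Σ corner-gray over 7 cells = 4211  → 34.0869
row 8: Σ corner-gray over 7 cells = 4182  → 33.8521
row 9: Σ corner-gray over 7 cells = 4047  → 32.7593
row 10: Σ corner-gray over 7 cells = 4150  → 33.5931
Σ rows: total corner-gray = 41629  → 336.9751 mm³

336.975


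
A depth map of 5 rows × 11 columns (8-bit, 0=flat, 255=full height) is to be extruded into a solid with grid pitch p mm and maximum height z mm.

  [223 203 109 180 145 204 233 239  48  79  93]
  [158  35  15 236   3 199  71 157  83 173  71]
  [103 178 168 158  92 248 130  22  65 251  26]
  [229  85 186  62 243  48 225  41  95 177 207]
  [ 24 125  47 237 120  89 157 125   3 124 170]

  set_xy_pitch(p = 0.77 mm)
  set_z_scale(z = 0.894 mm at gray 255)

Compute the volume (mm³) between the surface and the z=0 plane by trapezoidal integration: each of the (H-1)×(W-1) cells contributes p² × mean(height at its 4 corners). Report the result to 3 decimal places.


10.817

height_mm = gray/255 × 0.894; cell vol = 0.77² × mean(4 corners)
unit = 0.77² × 0.894 / (4×255) = 0.000519659 mm³ per gray-sum
row 0: Σ corner-gray over 10 cells = 5369  → 2.7901
row 1: Σ corner-gray over 10 cells = 4926  → 2.5598
row 2: Σ corner-gray over 10 cells = 5513  → 2.8649
row 3: Σ corner-gray over 10 cells = 5008  → 2.6025
Σ rows: total corner-gray = 20816  → 10.8172 mm³


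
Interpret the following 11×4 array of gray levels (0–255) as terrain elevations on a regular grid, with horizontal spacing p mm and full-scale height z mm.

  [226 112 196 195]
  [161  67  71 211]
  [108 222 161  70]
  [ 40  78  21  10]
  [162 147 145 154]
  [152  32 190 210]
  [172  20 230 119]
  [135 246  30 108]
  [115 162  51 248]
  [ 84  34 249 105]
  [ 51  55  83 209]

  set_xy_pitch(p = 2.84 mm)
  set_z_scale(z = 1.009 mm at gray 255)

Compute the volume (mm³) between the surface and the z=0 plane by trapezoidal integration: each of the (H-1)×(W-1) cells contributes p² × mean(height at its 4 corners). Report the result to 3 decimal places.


119.081

height_mm = gray/255 × 1.009; cell vol = 2.84² × mean(4 corners)
unit = 2.84² × 1.009 / (4×255) = 0.00797862 mm³ per gray-sum
row 0: Σ corner-gray over 3 cells = 1685  → 13.4440
row 1: Σ corner-gray over 3 cells = 1592  → 12.7020
row 2: Σ corner-gray over 3 cells = 1192  → 9.5105
row 3: Σ corner-gray over 3 cells = 1148  → 9.1595
row 4: Σ corner-gray over 3 cells = 1706  → 13.6115
row 5: Σ corner-gray over 3 cells = 1597  → 12.7419
row 6: Σ corner-gray over 3 cells = 1586  → 12.6541
row 7: Σ corner-gray over 3 cells = 1584  → 12.6381
row 8: Σ corner-gray over 3 cells = 1544  → 12.3190
row 9: Σ corner-gray over 3 cells = 1291  → 10.3004
Σ rows: total corner-gray = 14925  → 119.0809 mm³


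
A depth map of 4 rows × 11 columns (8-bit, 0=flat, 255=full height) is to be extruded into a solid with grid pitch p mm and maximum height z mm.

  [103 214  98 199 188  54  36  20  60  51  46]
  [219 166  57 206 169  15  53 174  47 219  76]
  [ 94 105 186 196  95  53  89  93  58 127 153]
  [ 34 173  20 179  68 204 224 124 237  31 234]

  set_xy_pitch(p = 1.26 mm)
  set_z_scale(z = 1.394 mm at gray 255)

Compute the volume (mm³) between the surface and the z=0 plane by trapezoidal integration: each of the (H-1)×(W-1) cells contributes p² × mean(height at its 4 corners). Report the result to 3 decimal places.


31.012

height_mm = gray/255 × 1.394; cell vol = 1.26² × mean(4 corners)
unit = 1.26² × 1.394 / (4×255) = 0.00216972 mm³ per gray-sum
row 0: Σ corner-gray over 10 cells = 4496  → 9.7551
row 1: Σ corner-gray over 10 cells = 4758  → 10.3235
row 2: Σ corner-gray over 10 cells = 5039  → 10.9332
Σ rows: total corner-gray = 14293  → 31.0118 mm³


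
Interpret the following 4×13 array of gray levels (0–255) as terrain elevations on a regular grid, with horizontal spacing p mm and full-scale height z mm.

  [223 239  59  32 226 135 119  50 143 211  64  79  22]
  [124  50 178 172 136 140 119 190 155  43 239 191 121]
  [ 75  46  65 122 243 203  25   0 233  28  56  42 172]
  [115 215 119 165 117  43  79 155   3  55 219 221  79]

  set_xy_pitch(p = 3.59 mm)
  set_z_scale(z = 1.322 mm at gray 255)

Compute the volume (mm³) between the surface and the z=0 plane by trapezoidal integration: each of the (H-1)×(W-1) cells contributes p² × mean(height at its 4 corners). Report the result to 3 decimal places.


height_mm = gray/255 × 1.322; cell vol = 3.59² × mean(4 corners)
unit = 3.59² × 1.322 / (4×255) = 0.016704 mm³ per gray-sum
row 0: Σ corner-gray over 12 cells = 6430  → 107.4066
row 1: Σ corner-gray over 12 cells = 5844  → 97.6181
row 2: Σ corner-gray over 12 cells = 5349  → 89.3496
Σ rows: total corner-gray = 17623  → 294.3744 mm³

294.374


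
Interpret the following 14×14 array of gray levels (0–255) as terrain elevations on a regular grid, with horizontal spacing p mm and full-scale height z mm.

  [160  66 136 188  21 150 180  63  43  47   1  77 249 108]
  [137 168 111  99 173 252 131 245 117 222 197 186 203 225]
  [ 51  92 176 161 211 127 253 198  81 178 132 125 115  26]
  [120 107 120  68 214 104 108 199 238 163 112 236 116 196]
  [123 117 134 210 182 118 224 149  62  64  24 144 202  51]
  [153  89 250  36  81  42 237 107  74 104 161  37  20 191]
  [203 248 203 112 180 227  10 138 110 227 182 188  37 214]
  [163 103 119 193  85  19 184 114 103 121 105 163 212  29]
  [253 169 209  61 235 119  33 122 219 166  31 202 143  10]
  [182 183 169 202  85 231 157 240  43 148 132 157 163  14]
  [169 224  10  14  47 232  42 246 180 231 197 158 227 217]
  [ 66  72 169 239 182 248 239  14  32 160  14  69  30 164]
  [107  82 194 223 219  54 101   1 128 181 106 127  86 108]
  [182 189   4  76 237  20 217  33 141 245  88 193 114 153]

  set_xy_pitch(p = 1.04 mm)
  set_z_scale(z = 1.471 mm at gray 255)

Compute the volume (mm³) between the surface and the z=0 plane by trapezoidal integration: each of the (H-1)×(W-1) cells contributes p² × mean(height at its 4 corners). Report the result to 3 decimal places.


height_mm = gray/255 × 1.471; cell vol = 1.04² × mean(4 corners)
unit = 1.04² × 1.471 / (4×255) = 0.00155984 mm³ per gray-sum
row 0: Σ corner-gray over 13 cells = 7280  → 11.3556
row 1: Σ corner-gray over 13 cells = 8345  → 13.0168
row 2: Σ corner-gray over 13 cells = 7661  → 11.9499
row 3: Σ corner-gray over 13 cells = 7320  → 11.4180
row 4: Σ corner-gray over 13 cells = 6254  → 9.7552
row 5: Σ corner-gray over 13 cells = 6961  → 10.8580
row 6: Σ corner-gray over 13 cells = 7375  → 11.5038
row 7: Σ corner-gray over 13 cells = 6915  → 10.7863
row 8: Σ corner-gray over 13 cells = 7697  → 12.0061
row 9: Σ corner-gray over 13 cells = 8018  → 12.5068
row 10: Σ corner-gray over 13 cells = 7168  → 11.1809
row 11: Σ corner-gray over 13 cells = 6385  → 9.9596
row 12: Σ corner-gray over 13 cells = 6668  → 10.4010
Σ rows: total corner-gray = 94047  → 146.6980 mm³

146.698


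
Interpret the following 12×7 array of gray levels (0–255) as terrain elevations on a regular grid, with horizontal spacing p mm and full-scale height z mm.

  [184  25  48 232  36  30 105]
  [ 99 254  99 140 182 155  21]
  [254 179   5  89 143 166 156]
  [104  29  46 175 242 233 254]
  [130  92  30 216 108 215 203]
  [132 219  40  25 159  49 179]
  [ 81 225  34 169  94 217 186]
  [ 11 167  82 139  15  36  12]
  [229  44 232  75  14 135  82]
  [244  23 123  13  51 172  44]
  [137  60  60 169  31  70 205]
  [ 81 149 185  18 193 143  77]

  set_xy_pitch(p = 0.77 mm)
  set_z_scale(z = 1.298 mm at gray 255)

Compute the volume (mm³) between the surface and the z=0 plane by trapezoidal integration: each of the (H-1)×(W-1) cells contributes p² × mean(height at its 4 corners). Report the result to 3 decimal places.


23.428

height_mm = gray/255 × 1.298; cell vol = 0.77² × mean(4 corners)
unit = 0.77² × 1.298 / (4×255) = 0.000754494 mm³ per gray-sum
row 0: Σ corner-gray over 6 cells = 2811  → 2.1209
row 1: Σ corner-gray over 6 cells = 3354  → 2.5306
row 2: Σ corner-gray over 6 cells = 3382  → 2.5517
row 3: Σ corner-gray over 6 cells = 3463  → 2.6128
row 4: Σ corner-gray over 6 cells = 2950  → 2.2258
row 5: Σ corner-gray over 6 cells = 3040  → 2.2937
row 6: Σ corner-gray over 6 cells = 2646  → 1.9964
row 7: Σ corner-gray over 6 cells = 2212  → 1.6689
row 8: Σ corner-gray over 6 cells = 2363  → 1.7829
row 9: Σ corner-gray over 6 cells = 2174  → 1.6403
row 10: Σ corner-gray over 6 cells = 2656  → 2.0039
Σ rows: total corner-gray = 31051  → 23.4278 mm³


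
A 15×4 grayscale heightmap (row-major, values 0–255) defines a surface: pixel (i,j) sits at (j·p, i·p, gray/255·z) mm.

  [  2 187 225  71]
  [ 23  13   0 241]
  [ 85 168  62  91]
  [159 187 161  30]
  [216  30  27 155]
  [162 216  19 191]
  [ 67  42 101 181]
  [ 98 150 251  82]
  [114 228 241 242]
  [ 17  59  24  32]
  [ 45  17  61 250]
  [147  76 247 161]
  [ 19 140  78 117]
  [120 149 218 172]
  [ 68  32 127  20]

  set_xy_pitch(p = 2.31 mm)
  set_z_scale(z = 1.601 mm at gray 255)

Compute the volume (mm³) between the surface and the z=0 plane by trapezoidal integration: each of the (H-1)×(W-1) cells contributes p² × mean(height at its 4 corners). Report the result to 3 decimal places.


164.136

height_mm = gray/255 × 1.601; cell vol = 2.31² × mean(4 corners)
unit = 2.31² × 1.601 / (4×255) = 0.00837558 mm³ per gray-sum
row 0: Σ corner-gray over 3 cells = 1187  → 9.9418
row 1: Σ corner-gray over 3 cells = 926  → 7.7558
row 2: Σ corner-gray over 3 cells = 1521  → 12.7393
row 3: Σ corner-gray over 3 cells = 1370  → 11.4746
row 4: Σ corner-gray over 3 cells = 1308  → 10.9553
row 5: Σ corner-gray over 3 cells = 1357  → 11.3657
row 6: Σ corner-gray over 3 cells = 1516  → 12.6974
row 7: Σ corner-gray over 3 cells = 2276  → 19.0628
row 8: Σ corner-gray over 3 cells = 1509  → 12.6388
row 9: Σ corner-gray over 3 cells = 666  → 5.5781
row 10: Σ corner-gray over 3 cells = 1405  → 11.7677
row 11: Σ corner-gray over 3 cells = 1526  → 12.7811
row 12: Σ corner-gray over 3 cells = 1598  → 13.3842
row 13: Σ corner-gray over 3 cells = 1432  → 11.9938
Σ rows: total corner-gray = 19597  → 164.1363 mm³


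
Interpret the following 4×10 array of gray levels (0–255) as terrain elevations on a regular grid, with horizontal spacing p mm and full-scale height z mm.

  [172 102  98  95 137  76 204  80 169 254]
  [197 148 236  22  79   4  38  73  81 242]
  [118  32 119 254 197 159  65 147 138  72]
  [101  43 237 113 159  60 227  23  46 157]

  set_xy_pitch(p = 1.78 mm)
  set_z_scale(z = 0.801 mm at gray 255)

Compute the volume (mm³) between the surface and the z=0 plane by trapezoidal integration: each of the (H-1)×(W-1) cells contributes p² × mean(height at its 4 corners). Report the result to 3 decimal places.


height_mm = gray/255 × 0.801; cell vol = 1.78² × mean(4 corners)
unit = 1.78² × 0.801 / (4×255) = 0.00248813 mm³ per gray-sum
row 0: Σ corner-gray over 9 cells = 4149  → 10.3232
row 1: Σ corner-gray over 9 cells = 4213  → 10.4825
row 2: Σ corner-gray over 9 cells = 4486  → 11.1617
Σ rows: total corner-gray = 12848  → 31.9674 mm³

31.967


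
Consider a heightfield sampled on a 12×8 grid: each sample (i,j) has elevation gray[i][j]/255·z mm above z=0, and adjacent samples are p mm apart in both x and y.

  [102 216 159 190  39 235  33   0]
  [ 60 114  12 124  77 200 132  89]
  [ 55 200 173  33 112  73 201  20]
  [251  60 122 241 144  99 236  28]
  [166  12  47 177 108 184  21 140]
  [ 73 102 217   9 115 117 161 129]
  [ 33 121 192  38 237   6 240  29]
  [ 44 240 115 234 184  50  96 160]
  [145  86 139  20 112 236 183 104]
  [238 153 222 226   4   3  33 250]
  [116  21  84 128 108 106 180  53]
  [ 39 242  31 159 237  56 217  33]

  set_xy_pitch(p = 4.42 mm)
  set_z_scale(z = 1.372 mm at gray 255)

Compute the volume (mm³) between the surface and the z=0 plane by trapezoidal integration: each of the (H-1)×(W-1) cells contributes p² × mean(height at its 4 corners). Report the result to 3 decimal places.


height_mm = gray/255 × 1.372; cell vol = 4.42² × mean(4 corners)
unit = 4.42² × 1.372 / (4×255) = 0.0262784 mm³ per gray-sum
row 0: Σ corner-gray over 7 cells = 3313  → 87.0603
row 1: Σ corner-gray over 7 cells = 3126  → 82.1462
row 2: Σ corner-gray over 7 cells = 3742  → 98.3337
row 3: Σ corner-gray over 7 cells = 3487  → 91.6327
row 4: Σ corner-gray over 7 cells = 3048  → 80.0965
row 5: Σ corner-gray over 7 cells = 3374  → 88.6632
row 6: Σ corner-gray over 7 cells = 3772  → 99.1220
row 7: Σ corner-gray over 7 cells = 3843  → 100.9878
row 8: Σ corner-gray over 7 cells = 3571  → 93.8401
row 9: Σ corner-gray over 7 cells = 3193  → 83.9068
row 10: Σ corner-gray over 7 cells = 3379  → 88.7946
Σ rows: total corner-gray = 37848  → 994.5839 mm³

994.584


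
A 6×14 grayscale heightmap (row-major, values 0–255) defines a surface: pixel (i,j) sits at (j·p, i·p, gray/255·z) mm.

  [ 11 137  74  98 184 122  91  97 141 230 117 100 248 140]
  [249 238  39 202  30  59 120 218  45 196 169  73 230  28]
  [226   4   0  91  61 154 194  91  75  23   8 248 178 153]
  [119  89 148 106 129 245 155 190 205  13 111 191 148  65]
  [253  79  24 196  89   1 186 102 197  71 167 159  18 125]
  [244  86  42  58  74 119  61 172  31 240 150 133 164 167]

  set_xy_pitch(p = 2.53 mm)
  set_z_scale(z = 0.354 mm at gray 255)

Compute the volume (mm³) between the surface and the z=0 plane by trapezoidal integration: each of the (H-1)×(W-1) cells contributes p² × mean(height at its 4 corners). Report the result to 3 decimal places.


71.079

height_mm = gray/255 × 0.354; cell vol = 2.53² × mean(4 corners)
unit = 2.53² × 0.354 / (4×255) = 0.00222149 mm³ per gray-sum
row 0: Σ corner-gray over 13 cells = 6944  → 15.4260
row 1: Σ corner-gray over 13 cells = 6148  → 13.6577
row 2: Σ corner-gray over 13 cells = 6277  → 13.9443
row 3: Σ corner-gray over 13 cells = 6600  → 14.6618
row 4: Σ corner-gray over 13 cells = 6027  → 13.3889
Σ rows: total corner-gray = 31996  → 71.0788 mm³


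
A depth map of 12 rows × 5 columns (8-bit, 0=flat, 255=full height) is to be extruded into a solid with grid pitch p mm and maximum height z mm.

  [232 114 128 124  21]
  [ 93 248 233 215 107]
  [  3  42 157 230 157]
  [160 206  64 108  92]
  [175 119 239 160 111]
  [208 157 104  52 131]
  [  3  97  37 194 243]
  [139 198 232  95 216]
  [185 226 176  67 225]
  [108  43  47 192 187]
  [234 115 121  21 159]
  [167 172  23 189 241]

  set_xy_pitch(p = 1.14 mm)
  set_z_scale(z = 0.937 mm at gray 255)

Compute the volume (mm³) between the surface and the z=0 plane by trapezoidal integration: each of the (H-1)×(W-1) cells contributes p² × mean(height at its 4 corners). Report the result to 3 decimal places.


29.623

height_mm = gray/255 × 0.937; cell vol = 1.14² × mean(4 corners)
unit = 1.14² × 0.937 / (4×255) = 0.00119385 mm³ per gray-sum
row 0: Σ corner-gray over 4 cells = 2577  → 3.0765
row 1: Σ corner-gray over 4 cells = 2610  → 3.1159
row 2: Σ corner-gray over 4 cells = 2026  → 2.4187
row 3: Σ corner-gray over 4 cells = 2330  → 2.7817
row 4: Σ corner-gray over 4 cells = 2287  → 2.7303
row 5: Σ corner-gray over 4 cells = 1867  → 2.2289
row 6: Σ corner-gray over 4 cells = 2307  → 2.7542
row 7: Σ corner-gray over 4 cells = 2753  → 3.2867
row 8: Σ corner-gray over 4 cells = 2207  → 2.6348
row 9: Σ corner-gray over 4 cells = 1766  → 2.1083
row 10: Σ corner-gray over 4 cells = 2083  → 2.4868
Σ rows: total corner-gray = 24813  → 29.6230 mm³


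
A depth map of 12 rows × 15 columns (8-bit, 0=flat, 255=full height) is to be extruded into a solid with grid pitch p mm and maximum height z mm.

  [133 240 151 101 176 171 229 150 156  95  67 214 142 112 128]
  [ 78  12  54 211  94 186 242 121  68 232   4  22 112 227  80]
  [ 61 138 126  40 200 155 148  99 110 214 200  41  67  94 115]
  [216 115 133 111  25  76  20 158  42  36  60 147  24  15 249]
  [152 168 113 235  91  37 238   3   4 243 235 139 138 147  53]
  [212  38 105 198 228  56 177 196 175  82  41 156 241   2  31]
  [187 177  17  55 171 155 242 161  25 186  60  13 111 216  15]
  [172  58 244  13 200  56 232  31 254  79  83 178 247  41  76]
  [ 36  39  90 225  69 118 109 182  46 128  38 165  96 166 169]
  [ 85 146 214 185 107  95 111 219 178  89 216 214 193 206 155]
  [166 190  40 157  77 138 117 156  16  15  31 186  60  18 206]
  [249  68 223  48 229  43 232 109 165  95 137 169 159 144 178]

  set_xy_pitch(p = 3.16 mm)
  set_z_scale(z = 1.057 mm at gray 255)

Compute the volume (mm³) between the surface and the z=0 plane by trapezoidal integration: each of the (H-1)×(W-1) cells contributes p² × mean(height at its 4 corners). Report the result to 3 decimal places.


792.912

height_mm = gray/255 × 1.057; cell vol = 3.16² × mean(4 corners)
unit = 3.16² × 1.057 / (4×255) = 0.0103478 mm³ per gray-sum
row 0: Σ corner-gray over 14 cells = 7597  → 78.6124
row 1: Σ corner-gray over 14 cells = 6768  → 70.0341
row 2: Σ corner-gray over 14 cells = 5829  → 60.3175
row 3: Σ corner-gray over 14 cells = 6176  → 63.9082
row 4: Σ corner-gray over 14 cells = 7420  → 76.7808
row 5: Σ corner-gray over 14 cells = 7013  → 72.5693
row 6: Σ corner-gray over 14 cells = 7060  → 73.0556
row 7: Σ corner-gray over 14 cells = 6827  → 70.6446
row 8: Σ corner-gray over 14 cells = 7733  → 80.0197
row 9: Σ corner-gray over 14 cells = 7360  → 76.1600
row 10: Σ corner-gray over 14 cells = 6843  → 70.8102
Σ rows: total corner-gray = 76626  → 792.9123 mm³


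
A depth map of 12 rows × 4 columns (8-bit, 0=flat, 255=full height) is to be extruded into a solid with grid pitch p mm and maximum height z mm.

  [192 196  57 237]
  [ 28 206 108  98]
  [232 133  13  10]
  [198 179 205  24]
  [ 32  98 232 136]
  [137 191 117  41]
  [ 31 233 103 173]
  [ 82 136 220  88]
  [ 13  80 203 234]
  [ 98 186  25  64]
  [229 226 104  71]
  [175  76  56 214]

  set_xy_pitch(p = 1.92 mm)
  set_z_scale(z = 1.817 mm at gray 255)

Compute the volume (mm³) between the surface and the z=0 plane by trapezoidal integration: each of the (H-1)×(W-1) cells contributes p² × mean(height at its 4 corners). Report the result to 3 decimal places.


height_mm = gray/255 × 1.817; cell vol = 1.92² × mean(4 corners)
unit = 1.92² × 1.817 / (4×255) = 0.00656685 mm³ per gray-sum
row 0: Σ corner-gray over 3 cells = 1689  → 11.0914
row 1: Σ corner-gray over 3 cells = 1288  → 8.4581
row 2: Σ corner-gray over 3 cells = 1524  → 10.0079
row 3: Σ corner-gray over 3 cells = 1818  → 11.9385
row 4: Σ corner-gray over 3 cells = 1622  → 10.6514
row 5: Σ corner-gray over 3 cells = 1670  → 10.9666
row 6: Σ corner-gray over 3 cells = 1758  → 11.5445
row 7: Σ corner-gray over 3 cells = 1695  → 11.1308
row 8: Σ corner-gray over 3 cells = 1397  → 9.1739
row 9: Σ corner-gray over 3 cells = 1544  → 10.1392
row 10: Σ corner-gray over 3 cells = 1613  → 10.5923
Σ rows: total corner-gray = 17618  → 115.6948 mm³

115.695


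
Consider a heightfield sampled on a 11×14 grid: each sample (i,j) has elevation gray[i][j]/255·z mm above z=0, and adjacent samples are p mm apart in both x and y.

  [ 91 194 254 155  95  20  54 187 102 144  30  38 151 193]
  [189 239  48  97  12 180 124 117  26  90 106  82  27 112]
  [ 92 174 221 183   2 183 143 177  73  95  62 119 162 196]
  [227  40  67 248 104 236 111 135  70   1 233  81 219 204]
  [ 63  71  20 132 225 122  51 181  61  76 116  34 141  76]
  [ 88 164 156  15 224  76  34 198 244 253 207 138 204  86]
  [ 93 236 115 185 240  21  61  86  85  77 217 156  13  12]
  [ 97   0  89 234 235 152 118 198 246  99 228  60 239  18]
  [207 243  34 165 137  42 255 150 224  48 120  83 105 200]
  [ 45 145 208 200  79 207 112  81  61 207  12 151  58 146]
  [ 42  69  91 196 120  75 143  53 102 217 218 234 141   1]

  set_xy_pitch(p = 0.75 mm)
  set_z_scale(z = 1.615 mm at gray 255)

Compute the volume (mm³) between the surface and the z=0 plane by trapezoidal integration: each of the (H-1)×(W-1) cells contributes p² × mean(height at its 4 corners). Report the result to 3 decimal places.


height_mm = gray/255 × 1.615; cell vol = 0.75² × mean(4 corners)
unit = 0.75² × 1.615 / (4×255) = 0.000890625 mm³ per gray-sum
row 0: Σ corner-gray over 13 cells = 5729  → 5.1024
row 1: Σ corner-gray over 13 cells = 6073  → 5.4088
row 2: Σ corner-gray over 13 cells = 6997  → 6.2317
row 3: Σ corner-gray over 13 cells = 6120  → 5.4506
row 4: Σ corner-gray over 13 cells = 6599  → 5.8772
row 5: Σ corner-gray over 13 cells = 7089  → 6.3136
row 6: Σ corner-gray over 13 cells = 7000  → 6.2344
row 7: Σ corner-gray over 13 cells = 7530  → 6.7064
row 8: Σ corner-gray over 13 cells = 6852  → 6.1026
row 9: Σ corner-gray over 13 cells = 6594  → 5.8728
Σ rows: total corner-gray = 66583  → 59.3005 mm³

59.300


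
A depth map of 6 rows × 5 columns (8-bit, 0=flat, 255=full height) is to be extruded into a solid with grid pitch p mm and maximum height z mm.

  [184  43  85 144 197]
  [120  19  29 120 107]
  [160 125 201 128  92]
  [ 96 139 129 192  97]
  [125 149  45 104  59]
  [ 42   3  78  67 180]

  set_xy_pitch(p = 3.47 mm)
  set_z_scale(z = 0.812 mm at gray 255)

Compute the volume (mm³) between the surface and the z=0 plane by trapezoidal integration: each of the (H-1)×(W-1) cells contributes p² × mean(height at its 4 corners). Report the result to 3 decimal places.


height_mm = gray/255 × 0.812; cell vol = 3.47² × mean(4 corners)
unit = 3.47² × 0.812 / (4×255) = 0.0095855 mm³ per gray-sum
row 0: Σ corner-gray over 4 cells = 1488  → 14.2632
row 1: Σ corner-gray over 4 cells = 1723  → 16.5158
row 2: Σ corner-gray over 4 cells = 2273  → 21.7878
row 3: Σ corner-gray over 4 cells = 1893  → 18.1454
row 4: Σ corner-gray over 4 cells = 1298  → 12.4420
Σ rows: total corner-gray = 8675  → 83.1542 mm³

83.154


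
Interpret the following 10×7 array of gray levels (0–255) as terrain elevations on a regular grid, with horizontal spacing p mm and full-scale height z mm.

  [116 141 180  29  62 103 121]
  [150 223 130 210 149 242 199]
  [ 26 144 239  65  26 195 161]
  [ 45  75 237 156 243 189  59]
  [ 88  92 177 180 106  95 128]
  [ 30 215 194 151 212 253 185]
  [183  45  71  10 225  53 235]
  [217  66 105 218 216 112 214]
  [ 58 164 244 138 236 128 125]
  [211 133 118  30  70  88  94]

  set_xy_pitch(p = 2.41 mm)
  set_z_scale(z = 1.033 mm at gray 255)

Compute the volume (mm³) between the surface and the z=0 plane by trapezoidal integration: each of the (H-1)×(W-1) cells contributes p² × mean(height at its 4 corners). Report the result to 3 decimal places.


185.710

height_mm = gray/255 × 1.033; cell vol = 2.41² × mean(4 corners)
unit = 2.41² × 1.033 / (4×255) = 0.00588212 mm³ per gray-sum
row 0: Σ corner-gray over 6 cells = 3524  → 20.7286
row 1: Σ corner-gray over 6 cells = 3782  → 22.2462
row 2: Σ corner-gray over 6 cells = 3429  → 20.1698
row 3: Σ corner-gray over 6 cells = 3420  → 20.1169
row 4: Σ corner-gray over 6 cells = 3781  → 22.2403
row 5: Σ corner-gray over 6 cells = 3491  → 20.5345
row 6: Σ corner-gray over 6 cells = 3091  → 18.1816
row 7: Σ corner-gray over 6 cells = 3868  → 22.7521
row 8: Σ corner-gray over 6 cells = 3186  → 18.7404
Σ rows: total corner-gray = 31572  → 185.7104 mm³


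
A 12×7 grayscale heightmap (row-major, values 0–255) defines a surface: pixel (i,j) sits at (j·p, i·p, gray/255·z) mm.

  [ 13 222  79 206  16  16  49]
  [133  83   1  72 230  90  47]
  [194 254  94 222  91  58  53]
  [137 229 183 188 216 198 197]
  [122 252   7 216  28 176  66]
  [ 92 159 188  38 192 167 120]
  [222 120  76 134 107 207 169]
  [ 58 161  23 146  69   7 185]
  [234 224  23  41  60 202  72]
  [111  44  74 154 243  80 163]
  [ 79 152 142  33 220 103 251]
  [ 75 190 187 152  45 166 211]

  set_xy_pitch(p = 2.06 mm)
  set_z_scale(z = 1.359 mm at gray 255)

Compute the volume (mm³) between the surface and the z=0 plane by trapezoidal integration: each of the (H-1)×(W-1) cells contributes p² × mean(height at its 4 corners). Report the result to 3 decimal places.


height_mm = gray/255 × 1.359; cell vol = 2.06² × mean(4 corners)
unit = 2.06² × 1.359 / (4×255) = 0.00565397 mm³ per gray-sum
row 0: Σ corner-gray over 6 cells = 2272  → 12.8458
row 1: Σ corner-gray over 6 cells = 2817  → 15.9272
row 2: Σ corner-gray over 6 cells = 4047  → 22.8816
row 3: Σ corner-gray over 6 cells = 3908  → 22.0957
row 4: Σ corner-gray over 6 cells = 3246  → 18.3528
row 5: Σ corner-gray over 6 cells = 3379  → 19.1048
row 6: Σ corner-gray over 6 cells = 2734  → 15.4580
row 7: Σ corner-gray over 6 cells = 2461  → 13.9144
row 8: Σ corner-gray over 6 cells = 2870  → 16.2269
row 9: Σ corner-gray over 6 cells = 3094  → 17.4934
row 10: Σ corner-gray over 6 cells = 3396  → 19.2009
Σ rows: total corner-gray = 34224  → 193.5016 mm³

193.502


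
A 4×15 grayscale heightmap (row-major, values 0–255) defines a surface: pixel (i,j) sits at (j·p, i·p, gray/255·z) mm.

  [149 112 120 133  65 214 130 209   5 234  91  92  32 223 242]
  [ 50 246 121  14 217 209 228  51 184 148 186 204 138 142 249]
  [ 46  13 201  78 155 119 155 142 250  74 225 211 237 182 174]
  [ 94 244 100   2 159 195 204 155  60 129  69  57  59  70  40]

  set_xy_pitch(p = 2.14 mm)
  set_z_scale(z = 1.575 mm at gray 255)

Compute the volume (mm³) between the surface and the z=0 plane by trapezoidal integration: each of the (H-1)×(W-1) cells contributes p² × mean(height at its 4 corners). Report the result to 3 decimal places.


172.607

height_mm = gray/255 × 1.575; cell vol = 2.14² × mean(4 corners)
unit = 2.14² × 1.575 / (4×255) = 0.00707144 mm³ per gray-sum
row 0: Σ corner-gray over 14 cells = 8186  → 57.8868
row 1: Σ corner-gray over 14 cells = 8779  → 62.0802
row 2: Σ corner-gray over 14 cells = 7444  → 52.6398
Σ rows: total corner-gray = 24409  → 172.6068 mm³
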